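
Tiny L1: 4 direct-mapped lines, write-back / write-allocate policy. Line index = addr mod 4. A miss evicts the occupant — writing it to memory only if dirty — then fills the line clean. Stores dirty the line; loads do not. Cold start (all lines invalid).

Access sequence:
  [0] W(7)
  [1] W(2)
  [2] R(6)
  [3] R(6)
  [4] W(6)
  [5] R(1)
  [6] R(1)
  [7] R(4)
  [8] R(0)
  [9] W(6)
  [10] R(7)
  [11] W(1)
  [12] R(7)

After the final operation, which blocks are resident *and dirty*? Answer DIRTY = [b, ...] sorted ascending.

DIRTY = [1, 6, 7]

0: W B7 -> L3 miss  d=D]
1: W B2 -> L2 miss  d=D]
2: R B6 -> L2 miss wb->B2  d=-]
3: R B6 -> L2 hit  d=-]
4: W B6 -> L2 hit  d=D]
5: R B1 -> L1 miss  d=-]
6: R B1 -> L1 hit  d=-]
7: R B4 -> L0 miss  d=-]
8: R B0 -> L0 miss  d=-]
9: W B6 -> L2 hit  d=D]
10: R B7 -> L3 hit  d=D]
11: W B1 -> L1 hit  d=D]
12: R B7 -> L3 hit  d=D]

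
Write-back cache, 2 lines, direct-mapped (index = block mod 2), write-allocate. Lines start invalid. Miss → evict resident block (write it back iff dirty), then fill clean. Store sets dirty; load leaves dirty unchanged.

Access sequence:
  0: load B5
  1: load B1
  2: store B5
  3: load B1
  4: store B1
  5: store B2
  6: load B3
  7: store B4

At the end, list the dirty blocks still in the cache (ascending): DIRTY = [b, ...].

DIRTY = [4]

0: R B5 -> L1 miss  d=-]
1: R B1 -> L1 miss  d=-]
2: W B5 -> L1 miss  d=D]
3: R B1 -> L1 miss wb->B5  d=-]
4: W B1 -> L1 hit  d=D]
5: W B2 -> L0 miss  d=D]
6: R B3 -> L1 miss wb->B1  d=-]
7: W B4 -> L0 miss wb->B2  d=D]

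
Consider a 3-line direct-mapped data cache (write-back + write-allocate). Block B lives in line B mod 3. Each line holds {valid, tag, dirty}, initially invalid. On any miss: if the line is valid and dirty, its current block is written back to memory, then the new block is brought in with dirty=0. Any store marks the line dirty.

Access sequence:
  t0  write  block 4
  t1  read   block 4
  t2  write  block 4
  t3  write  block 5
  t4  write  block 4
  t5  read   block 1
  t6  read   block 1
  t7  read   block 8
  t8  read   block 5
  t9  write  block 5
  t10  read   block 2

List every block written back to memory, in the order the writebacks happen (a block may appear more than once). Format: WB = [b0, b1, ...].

WB = [4, 5, 5]

0: W B4 → L1 miss [D]
1: R B4 → L1 hit [D]
2: W B4 → L1 hit [D]
3: W B5 → L2 miss [D]
4: W B4 → L1 hit [D]
5: R B1 → L1 miss wb→B4 [-]
6: R B1 → L1 hit [-]
7: R B8 → L2 miss wb→B5 [-]
8: R B5 → L2 miss [-]
9: W B5 → L2 hit [D]
10: R B2 → L2 miss wb→B5 [-]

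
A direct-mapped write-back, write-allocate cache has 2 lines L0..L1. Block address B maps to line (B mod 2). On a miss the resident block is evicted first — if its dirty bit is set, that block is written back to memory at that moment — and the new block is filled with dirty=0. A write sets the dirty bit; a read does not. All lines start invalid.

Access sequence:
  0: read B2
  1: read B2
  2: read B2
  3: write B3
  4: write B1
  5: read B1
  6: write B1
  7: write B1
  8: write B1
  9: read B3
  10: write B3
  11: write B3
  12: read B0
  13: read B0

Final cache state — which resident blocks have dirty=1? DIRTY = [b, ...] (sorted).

DIRTY = [3]

  0 | R B2 → L0 miss [-]
  1 | R B2 → L0 hit [-]
  2 | R B2 → L0 hit [-]
  3 | W B3 → L1 miss [D]
  4 | W B1 → L1 miss wb→B3 [D]
  5 | R B1 → L1 hit [D]
  6 | W B1 → L1 hit [D]
  7 | W B1 → L1 hit [D]
  8 | W B1 → L1 hit [D]
  9 | R B3 → L1 miss wb→B1 [-]
  10 | W B3 → L1 hit [D]
  11 | W B3 → L1 hit [D]
  12 | R B0 → L0 miss [-]
  13 | R B0 → L0 hit [-]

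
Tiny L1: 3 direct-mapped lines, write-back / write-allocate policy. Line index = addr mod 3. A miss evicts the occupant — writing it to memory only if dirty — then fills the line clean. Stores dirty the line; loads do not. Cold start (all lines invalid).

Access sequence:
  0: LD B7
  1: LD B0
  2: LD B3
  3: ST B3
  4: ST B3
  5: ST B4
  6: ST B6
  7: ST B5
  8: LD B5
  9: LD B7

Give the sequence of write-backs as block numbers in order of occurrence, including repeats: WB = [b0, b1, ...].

0: R B7 -> L1 miss  d=-]
1: R B0 -> L0 miss  d=-]
2: R B3 -> L0 miss  d=-]
3: W B3 -> L0 hit  d=D]
4: W B3 -> L0 hit  d=D]
5: W B4 -> L1 miss  d=D]
6: W B6 -> L0 miss wb->B3  d=D]
7: W B5 -> L2 miss  d=D]
8: R B5 -> L2 hit  d=D]
9: R B7 -> L1 miss wb->B4  d=-]

WB = [3, 4]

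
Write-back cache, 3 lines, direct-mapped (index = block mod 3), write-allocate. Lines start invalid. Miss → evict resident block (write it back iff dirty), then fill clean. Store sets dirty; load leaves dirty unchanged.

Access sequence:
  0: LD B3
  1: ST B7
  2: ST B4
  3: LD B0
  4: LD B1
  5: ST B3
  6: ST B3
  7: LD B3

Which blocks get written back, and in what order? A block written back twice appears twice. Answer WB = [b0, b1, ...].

  0 | R B3 → L0 miss [-]
  1 | W B7 → L1 miss [D]
  2 | W B4 → L1 miss wb→B7 [D]
  3 | R B0 → L0 miss [-]
  4 | R B1 → L1 miss wb→B4 [-]
  5 | W B3 → L0 miss [D]
  6 | W B3 → L0 hit [D]
  7 | R B3 → L0 hit [D]

WB = [7, 4]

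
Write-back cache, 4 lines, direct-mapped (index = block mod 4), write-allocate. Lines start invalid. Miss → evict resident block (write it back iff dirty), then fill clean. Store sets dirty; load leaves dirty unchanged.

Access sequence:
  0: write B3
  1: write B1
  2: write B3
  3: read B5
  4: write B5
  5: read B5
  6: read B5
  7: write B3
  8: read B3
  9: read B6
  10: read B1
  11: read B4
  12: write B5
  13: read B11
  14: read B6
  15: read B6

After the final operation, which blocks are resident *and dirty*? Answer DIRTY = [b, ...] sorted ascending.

DIRTY = [5]

  0 | W B3 → L3 miss [D]
  1 | W B1 → L1 miss [D]
  2 | W B3 → L3 hit [D]
  3 | R B5 → L1 miss wb→B1 [-]
  4 | W B5 → L1 hit [D]
  5 | R B5 → L1 hit [D]
  6 | R B5 → L1 hit [D]
  7 | W B3 → L3 hit [D]
  8 | R B3 → L3 hit [D]
  9 | R B6 → L2 miss [-]
  10 | R B1 → L1 miss wb→B5 [-]
  11 | R B4 → L0 miss [-]
  12 | W B5 → L1 miss [D]
  13 | R B11 → L3 miss wb→B3 [-]
  14 | R B6 → L2 hit [-]
  15 | R B6 → L2 hit [-]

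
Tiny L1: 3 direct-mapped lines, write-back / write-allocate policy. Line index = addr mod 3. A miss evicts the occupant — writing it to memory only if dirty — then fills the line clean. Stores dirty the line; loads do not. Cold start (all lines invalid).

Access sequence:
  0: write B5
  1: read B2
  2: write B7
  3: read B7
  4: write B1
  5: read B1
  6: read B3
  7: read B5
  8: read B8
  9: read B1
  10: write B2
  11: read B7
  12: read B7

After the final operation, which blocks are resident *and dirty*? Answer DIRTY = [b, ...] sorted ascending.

0: W B5 → L2 miss [D]
1: R B2 → L2 miss wb→B5 [-]
2: W B7 → L1 miss [D]
3: R B7 → L1 hit [D]
4: W B1 → L1 miss wb→B7 [D]
5: R B1 → L1 hit [D]
6: R B3 → L0 miss [-]
7: R B5 → L2 miss [-]
8: R B8 → L2 miss [-]
9: R B1 → L1 hit [D]
10: W B2 → L2 miss [D]
11: R B7 → L1 miss wb→B1 [-]
12: R B7 → L1 hit [-]

DIRTY = [2]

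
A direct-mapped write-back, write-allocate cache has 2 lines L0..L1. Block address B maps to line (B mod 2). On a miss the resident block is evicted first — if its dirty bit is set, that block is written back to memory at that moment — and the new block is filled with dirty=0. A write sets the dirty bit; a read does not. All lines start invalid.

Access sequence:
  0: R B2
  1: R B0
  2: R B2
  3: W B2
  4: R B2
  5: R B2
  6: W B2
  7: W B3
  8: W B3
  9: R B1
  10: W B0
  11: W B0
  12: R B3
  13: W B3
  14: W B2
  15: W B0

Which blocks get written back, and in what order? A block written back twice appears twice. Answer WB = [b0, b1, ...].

  0 | R B2 → L0 miss [-]
  1 | R B0 → L0 miss [-]
  2 | R B2 → L0 miss [-]
  3 | W B2 → L0 hit [D]
  4 | R B2 → L0 hit [D]
  5 | R B2 → L0 hit [D]
  6 | W B2 → L0 hit [D]
  7 | W B3 → L1 miss [D]
  8 | W B3 → L1 hit [D]
  9 | R B1 → L1 miss wb→B3 [-]
  10 | W B0 → L0 miss wb→B2 [D]
  11 | W B0 → L0 hit [D]
  12 | R B3 → L1 miss [-]
  13 | W B3 → L1 hit [D]
  14 | W B2 → L0 miss wb→B0 [D]
  15 | W B0 → L0 miss wb→B2 [D]

WB = [3, 2, 0, 2]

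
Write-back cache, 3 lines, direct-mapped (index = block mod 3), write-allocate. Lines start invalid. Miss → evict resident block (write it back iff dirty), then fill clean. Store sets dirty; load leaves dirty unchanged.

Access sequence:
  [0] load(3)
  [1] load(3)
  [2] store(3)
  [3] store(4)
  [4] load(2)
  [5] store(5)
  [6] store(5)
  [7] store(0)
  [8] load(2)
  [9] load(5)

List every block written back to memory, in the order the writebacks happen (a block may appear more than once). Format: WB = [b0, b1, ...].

  0 | R B3 → L0 miss [-]
  1 | R B3 → L0 hit [-]
  2 | W B3 → L0 hit [D]
  3 | W B4 → L1 miss [D]
  4 | R B2 → L2 miss [-]
  5 | W B5 → L2 miss [D]
  6 | W B5 → L2 hit [D]
  7 | W B0 → L0 miss wb→B3 [D]
  8 | R B2 → L2 miss wb→B5 [-]
  9 | R B5 → L2 miss [-]

WB = [3, 5]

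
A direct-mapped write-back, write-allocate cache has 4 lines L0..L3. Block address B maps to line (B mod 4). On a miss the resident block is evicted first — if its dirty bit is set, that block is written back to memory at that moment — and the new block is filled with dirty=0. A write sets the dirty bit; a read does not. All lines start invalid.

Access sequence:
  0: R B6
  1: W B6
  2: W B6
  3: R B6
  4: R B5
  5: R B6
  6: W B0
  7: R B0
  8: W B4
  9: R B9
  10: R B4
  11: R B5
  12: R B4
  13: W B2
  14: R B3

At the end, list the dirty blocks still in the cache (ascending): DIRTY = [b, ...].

0: R B6 -> L2 miss  d=-]
1: W B6 -> L2 hit  d=D]
2: W B6 -> L2 hit  d=D]
3: R B6 -> L2 hit  d=D]
4: R B5 -> L1 miss  d=-]
5: R B6 -> L2 hit  d=D]
6: W B0 -> L0 miss  d=D]
7: R B0 -> L0 hit  d=D]
8: W B4 -> L0 miss wb->B0  d=D]
9: R B9 -> L1 miss  d=-]
10: R B4 -> L0 hit  d=D]
11: R B5 -> L1 miss  d=-]
12: R B4 -> L0 hit  d=D]
13: W B2 -> L2 miss wb->B6  d=D]
14: R B3 -> L3 miss  d=-]

DIRTY = [2, 4]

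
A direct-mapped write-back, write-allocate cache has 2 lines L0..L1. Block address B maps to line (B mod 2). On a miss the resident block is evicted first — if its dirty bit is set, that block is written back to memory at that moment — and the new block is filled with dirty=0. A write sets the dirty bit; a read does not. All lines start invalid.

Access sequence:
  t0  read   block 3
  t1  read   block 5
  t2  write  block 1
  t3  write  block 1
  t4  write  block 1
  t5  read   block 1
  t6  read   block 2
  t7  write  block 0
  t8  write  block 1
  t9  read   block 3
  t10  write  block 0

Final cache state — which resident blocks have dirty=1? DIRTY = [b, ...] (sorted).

DIRTY = [0]

  0 | R B3 → L1 miss [-]
  1 | R B5 → L1 miss [-]
  2 | W B1 → L1 miss [D]
  3 | W B1 → L1 hit [D]
  4 | W B1 → L1 hit [D]
  5 | R B1 → L1 hit [D]
  6 | R B2 → L0 miss [-]
  7 | W B0 → L0 miss [D]
  8 | W B1 → L1 hit [D]
  9 | R B3 → L1 miss wb→B1 [-]
  10 | W B0 → L0 hit [D]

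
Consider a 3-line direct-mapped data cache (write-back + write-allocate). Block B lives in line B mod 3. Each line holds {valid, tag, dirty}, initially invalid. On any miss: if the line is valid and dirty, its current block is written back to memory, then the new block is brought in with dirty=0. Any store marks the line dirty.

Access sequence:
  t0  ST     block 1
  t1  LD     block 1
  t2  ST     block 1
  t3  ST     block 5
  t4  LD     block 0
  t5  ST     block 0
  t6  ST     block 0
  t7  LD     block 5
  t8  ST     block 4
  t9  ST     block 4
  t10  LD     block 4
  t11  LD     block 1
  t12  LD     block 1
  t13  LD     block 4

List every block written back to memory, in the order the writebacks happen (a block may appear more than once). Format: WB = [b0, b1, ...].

WB = [1, 4]

0: W B1 → L1 miss [D]
1: R B1 → L1 hit [D]
2: W B1 → L1 hit [D]
3: W B5 → L2 miss [D]
4: R B0 → L0 miss [-]
5: W B0 → L0 hit [D]
6: W B0 → L0 hit [D]
7: R B5 → L2 hit [D]
8: W B4 → L1 miss wb→B1 [D]
9: W B4 → L1 hit [D]
10: R B4 → L1 hit [D]
11: R B1 → L1 miss wb→B4 [-]
12: R B1 → L1 hit [-]
13: R B4 → L1 miss [-]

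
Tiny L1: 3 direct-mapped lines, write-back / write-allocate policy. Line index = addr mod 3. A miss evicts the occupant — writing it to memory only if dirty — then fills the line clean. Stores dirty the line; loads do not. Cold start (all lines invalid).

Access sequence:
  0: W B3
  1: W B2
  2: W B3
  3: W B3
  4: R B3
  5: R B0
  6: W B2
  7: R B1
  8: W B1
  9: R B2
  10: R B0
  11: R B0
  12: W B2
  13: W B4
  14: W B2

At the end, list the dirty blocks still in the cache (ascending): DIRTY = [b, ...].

DIRTY = [2, 4]

0: W B3 -> L0 miss  d=D]
1: W B2 -> L2 miss  d=D]
2: W B3 -> L0 hit  d=D]
3: W B3 -> L0 hit  d=D]
4: R B3 -> L0 hit  d=D]
5: R B0 -> L0 miss wb->B3  d=-]
6: W B2 -> L2 hit  d=D]
7: R B1 -> L1 miss  d=-]
8: W B1 -> L1 hit  d=D]
9: R B2 -> L2 hit  d=D]
10: R B0 -> L0 hit  d=-]
11: R B0 -> L0 hit  d=-]
12: W B2 -> L2 hit  d=D]
13: W B4 -> L1 miss wb->B1  d=D]
14: W B2 -> L2 hit  d=D]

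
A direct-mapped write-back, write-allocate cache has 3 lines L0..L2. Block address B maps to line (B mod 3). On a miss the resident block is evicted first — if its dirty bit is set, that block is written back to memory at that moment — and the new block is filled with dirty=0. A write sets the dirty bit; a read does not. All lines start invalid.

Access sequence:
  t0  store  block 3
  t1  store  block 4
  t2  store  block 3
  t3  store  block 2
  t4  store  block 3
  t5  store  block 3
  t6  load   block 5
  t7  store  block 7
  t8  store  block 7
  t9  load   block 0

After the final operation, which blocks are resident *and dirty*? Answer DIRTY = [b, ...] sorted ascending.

DIRTY = [7]

0: W B3 -> L0 miss  d=D]
1: W B4 -> L1 miss  d=D]
2: W B3 -> L0 hit  d=D]
3: W B2 -> L2 miss  d=D]
4: W B3 -> L0 hit  d=D]
5: W B3 -> L0 hit  d=D]
6: R B5 -> L2 miss wb->B2  d=-]
7: W B7 -> L1 miss wb->B4  d=D]
8: W B7 -> L1 hit  d=D]
9: R B0 -> L0 miss wb->B3  d=-]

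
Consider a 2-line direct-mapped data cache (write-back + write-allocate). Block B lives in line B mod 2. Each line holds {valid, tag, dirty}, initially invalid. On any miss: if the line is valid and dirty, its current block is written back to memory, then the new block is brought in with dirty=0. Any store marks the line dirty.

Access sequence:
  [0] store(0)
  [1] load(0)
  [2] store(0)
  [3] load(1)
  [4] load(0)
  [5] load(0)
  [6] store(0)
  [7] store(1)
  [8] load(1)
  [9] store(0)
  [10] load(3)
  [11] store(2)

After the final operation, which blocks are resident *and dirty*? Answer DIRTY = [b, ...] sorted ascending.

0: W B0 → L0 miss [D]
1: R B0 → L0 hit [D]
2: W B0 → L0 hit [D]
3: R B1 → L1 miss [-]
4: R B0 → L0 hit [D]
5: R B0 → L0 hit [D]
6: W B0 → L0 hit [D]
7: W B1 → L1 hit [D]
8: R B1 → L1 hit [D]
9: W B0 → L0 hit [D]
10: R B3 → L1 miss wb→B1 [-]
11: W B2 → L0 miss wb→B0 [D]

DIRTY = [2]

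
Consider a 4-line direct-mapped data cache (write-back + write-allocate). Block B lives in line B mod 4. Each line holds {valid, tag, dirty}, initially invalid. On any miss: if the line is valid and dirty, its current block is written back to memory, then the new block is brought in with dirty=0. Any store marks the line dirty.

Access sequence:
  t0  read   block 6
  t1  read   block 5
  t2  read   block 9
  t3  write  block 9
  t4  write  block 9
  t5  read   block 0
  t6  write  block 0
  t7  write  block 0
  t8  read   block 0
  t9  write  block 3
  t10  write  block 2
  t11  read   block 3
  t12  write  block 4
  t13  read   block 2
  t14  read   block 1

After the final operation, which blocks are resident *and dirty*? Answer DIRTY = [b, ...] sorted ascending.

0: R B6 -> L2 miss  d=-]
1: R B5 -> L1 miss  d=-]
2: R B9 -> L1 miss  d=-]
3: W B9 -> L1 hit  d=D]
4: W B9 -> L1 hit  d=D]
5: R B0 -> L0 miss  d=-]
6: W B0 -> L0 hit  d=D]
7: W B0 -> L0 hit  d=D]
8: R B0 -> L0 hit  d=D]
9: W B3 -> L3 miss  d=D]
10: W B2 -> L2 miss  d=D]
11: R B3 -> L3 hit  d=D]
12: W B4 -> L0 miss wb->B0  d=D]
13: R B2 -> L2 hit  d=D]
14: R B1 -> L1 miss wb->B9  d=-]

DIRTY = [2, 3, 4]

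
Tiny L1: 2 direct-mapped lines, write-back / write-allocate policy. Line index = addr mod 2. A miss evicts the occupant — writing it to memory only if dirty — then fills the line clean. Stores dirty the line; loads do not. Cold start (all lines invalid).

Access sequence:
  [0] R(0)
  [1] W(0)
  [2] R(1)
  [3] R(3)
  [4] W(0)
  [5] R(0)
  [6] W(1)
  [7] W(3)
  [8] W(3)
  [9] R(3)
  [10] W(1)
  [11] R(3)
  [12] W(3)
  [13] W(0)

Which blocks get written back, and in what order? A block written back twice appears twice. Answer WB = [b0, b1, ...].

  0 | R B0 → L0 miss [-]
  1 | W B0 → L0 hit [D]
  2 | R B1 → L1 miss [-]
  3 | R B3 → L1 miss [-]
  4 | W B0 → L0 hit [D]
  5 | R B0 → L0 hit [D]
  6 | W B1 → L1 miss [D]
  7 | W B3 → L1 miss wb→B1 [D]
  8 | W B3 → L1 hit [D]
  9 | R B3 → L1 hit [D]
  10 | W B1 → L1 miss wb→B3 [D]
  11 | R B3 → L1 miss wb→B1 [-]
  12 | W B3 → L1 hit [D]
  13 | W B0 → L0 hit [D]

WB = [1, 3, 1]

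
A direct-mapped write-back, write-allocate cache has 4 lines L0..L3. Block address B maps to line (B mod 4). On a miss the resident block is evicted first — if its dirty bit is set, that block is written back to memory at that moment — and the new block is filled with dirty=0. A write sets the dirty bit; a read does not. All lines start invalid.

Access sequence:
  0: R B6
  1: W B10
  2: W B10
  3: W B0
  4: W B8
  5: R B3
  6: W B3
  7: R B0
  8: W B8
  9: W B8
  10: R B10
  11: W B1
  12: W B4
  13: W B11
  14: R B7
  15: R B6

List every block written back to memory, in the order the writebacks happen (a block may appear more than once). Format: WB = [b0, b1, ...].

WB = [0, 8, 8, 3, 11, 10]

0: R B6 → L2 miss [-]
1: W B10 → L2 miss [D]
2: W B10 → L2 hit [D]
3: W B0 → L0 miss [D]
4: W B8 → L0 miss wb→B0 [D]
5: R B3 → L3 miss [-]
6: W B3 → L3 hit [D]
7: R B0 → L0 miss wb→B8 [-]
8: W B8 → L0 miss [D]
9: W B8 → L0 hit [D]
10: R B10 → L2 hit [D]
11: W B1 → L1 miss [D]
12: W B4 → L0 miss wb→B8 [D]
13: W B11 → L3 miss wb→B3 [D]
14: R B7 → L3 miss wb→B11 [-]
15: R B6 → L2 miss wb→B10 [-]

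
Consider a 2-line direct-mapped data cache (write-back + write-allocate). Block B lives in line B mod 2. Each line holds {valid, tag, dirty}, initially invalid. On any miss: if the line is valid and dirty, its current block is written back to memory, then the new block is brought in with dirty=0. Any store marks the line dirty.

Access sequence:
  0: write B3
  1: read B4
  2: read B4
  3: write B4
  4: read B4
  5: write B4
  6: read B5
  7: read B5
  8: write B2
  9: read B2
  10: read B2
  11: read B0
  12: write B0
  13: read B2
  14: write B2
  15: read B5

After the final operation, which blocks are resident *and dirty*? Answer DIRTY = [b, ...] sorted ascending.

DIRTY = [2]

0: W B3 → L1 miss [D]
1: R B4 → L0 miss [-]
2: R B4 → L0 hit [-]
3: W B4 → L0 hit [D]
4: R B4 → L0 hit [D]
5: W B4 → L0 hit [D]
6: R B5 → L1 miss wb→B3 [-]
7: R B5 → L1 hit [-]
8: W B2 → L0 miss wb→B4 [D]
9: R B2 → L0 hit [D]
10: R B2 → L0 hit [D]
11: R B0 → L0 miss wb→B2 [-]
12: W B0 → L0 hit [D]
13: R B2 → L0 miss wb→B0 [-]
14: W B2 → L0 hit [D]
15: R B5 → L1 hit [-]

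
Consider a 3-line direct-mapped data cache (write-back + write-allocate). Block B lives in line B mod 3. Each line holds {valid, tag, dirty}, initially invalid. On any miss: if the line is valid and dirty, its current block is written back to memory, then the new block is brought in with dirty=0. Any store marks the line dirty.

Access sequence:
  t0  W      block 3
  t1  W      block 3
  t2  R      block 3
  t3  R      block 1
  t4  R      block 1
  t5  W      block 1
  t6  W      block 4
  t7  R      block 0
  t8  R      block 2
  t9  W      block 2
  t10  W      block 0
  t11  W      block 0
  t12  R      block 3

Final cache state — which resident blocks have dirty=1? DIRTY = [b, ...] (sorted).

DIRTY = [2, 4]

  0 | W B3 → L0 miss [D]
  1 | W B3 → L0 hit [D]
  2 | R B3 → L0 hit [D]
  3 | R B1 → L1 miss [-]
  4 | R B1 → L1 hit [-]
  5 | W B1 → L1 hit [D]
  6 | W B4 → L1 miss wb→B1 [D]
  7 | R B0 → L0 miss wb→B3 [-]
  8 | R B2 → L2 miss [-]
  9 | W B2 → L2 hit [D]
  10 | W B0 → L0 hit [D]
  11 | W B0 → L0 hit [D]
  12 | R B3 → L0 miss wb→B0 [-]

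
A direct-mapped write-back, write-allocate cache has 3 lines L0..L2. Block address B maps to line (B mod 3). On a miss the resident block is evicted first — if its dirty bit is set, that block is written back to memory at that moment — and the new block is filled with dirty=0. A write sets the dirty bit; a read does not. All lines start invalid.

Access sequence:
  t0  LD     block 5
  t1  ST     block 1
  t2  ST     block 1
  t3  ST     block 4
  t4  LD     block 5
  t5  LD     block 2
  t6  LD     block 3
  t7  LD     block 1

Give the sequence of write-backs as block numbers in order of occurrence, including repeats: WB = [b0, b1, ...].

  0 | R B5 → L2 miss [-]
  1 | W B1 → L1 miss [D]
  2 | W B1 → L1 hit [D]
  3 | W B4 → L1 miss wb→B1 [D]
  4 | R B5 → L2 hit [-]
  5 | R B2 → L2 miss [-]
  6 | R B3 → L0 miss [-]
  7 | R B1 → L1 miss wb→B4 [-]

WB = [1, 4]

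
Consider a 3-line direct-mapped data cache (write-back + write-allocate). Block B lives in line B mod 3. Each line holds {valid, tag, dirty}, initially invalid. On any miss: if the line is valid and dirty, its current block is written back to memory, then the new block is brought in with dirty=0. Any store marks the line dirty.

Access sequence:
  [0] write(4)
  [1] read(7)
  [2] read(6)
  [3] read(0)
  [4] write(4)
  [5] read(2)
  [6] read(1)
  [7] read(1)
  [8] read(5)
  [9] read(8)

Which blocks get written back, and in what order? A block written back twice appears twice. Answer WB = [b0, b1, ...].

  0 | W B4 → L1 miss [D]
  1 | R B7 → L1 miss wb→B4 [-]
  2 | R B6 → L0 miss [-]
  3 | R B0 → L0 miss [-]
  4 | W B4 → L1 miss [D]
  5 | R B2 → L2 miss [-]
  6 | R B1 → L1 miss wb→B4 [-]
  7 | R B1 → L1 hit [-]
  8 | R B5 → L2 miss [-]
  9 | R B8 → L2 miss [-]

WB = [4, 4]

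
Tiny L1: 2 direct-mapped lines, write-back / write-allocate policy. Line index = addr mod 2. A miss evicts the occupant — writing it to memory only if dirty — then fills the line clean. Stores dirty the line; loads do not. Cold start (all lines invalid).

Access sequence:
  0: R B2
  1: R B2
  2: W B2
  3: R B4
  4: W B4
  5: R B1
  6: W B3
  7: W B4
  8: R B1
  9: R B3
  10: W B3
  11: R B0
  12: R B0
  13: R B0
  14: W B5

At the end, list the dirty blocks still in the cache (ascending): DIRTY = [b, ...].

DIRTY = [5]

0: R B2 → L0 miss [-]
1: R B2 → L0 hit [-]
2: W B2 → L0 hit [D]
3: R B4 → L0 miss wb→B2 [-]
4: W B4 → L0 hit [D]
5: R B1 → L1 miss [-]
6: W B3 → L1 miss [D]
7: W B4 → L0 hit [D]
8: R B1 → L1 miss wb→B3 [-]
9: R B3 → L1 miss [-]
10: W B3 → L1 hit [D]
11: R B0 → L0 miss wb→B4 [-]
12: R B0 → L0 hit [-]
13: R B0 → L0 hit [-]
14: W B5 → L1 miss wb→B3 [D]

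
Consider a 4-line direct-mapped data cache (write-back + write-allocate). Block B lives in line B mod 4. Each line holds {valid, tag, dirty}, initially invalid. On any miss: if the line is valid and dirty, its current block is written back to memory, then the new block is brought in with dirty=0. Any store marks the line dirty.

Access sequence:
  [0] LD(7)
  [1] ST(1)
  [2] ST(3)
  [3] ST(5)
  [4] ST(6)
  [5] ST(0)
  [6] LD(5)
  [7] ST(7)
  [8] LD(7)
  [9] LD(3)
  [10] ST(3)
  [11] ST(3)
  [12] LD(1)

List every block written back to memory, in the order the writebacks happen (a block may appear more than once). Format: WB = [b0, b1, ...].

0: R B7 → L3 miss [-]
1: W B1 → L1 miss [D]
2: W B3 → L3 miss [D]
3: W B5 → L1 miss wb→B1 [D]
4: W B6 → L2 miss [D]
5: W B0 → L0 miss [D]
6: R B5 → L1 hit [D]
7: W B7 → L3 miss wb→B3 [D]
8: R B7 → L3 hit [D]
9: R B3 → L3 miss wb→B7 [-]
10: W B3 → L3 hit [D]
11: W B3 → L3 hit [D]
12: R B1 → L1 miss wb→B5 [-]

WB = [1, 3, 7, 5]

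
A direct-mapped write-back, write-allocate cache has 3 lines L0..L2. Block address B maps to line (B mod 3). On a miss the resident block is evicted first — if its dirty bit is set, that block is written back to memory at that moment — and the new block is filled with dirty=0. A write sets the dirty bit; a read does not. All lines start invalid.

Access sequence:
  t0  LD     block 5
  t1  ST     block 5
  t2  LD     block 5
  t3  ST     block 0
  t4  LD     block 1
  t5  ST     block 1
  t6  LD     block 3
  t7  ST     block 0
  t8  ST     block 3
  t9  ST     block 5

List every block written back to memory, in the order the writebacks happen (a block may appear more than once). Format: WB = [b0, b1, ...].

WB = [0, 0]

  0 | R B5 → L2 miss [-]
  1 | W B5 → L2 hit [D]
  2 | R B5 → L2 hit [D]
  3 | W B0 → L0 miss [D]
  4 | R B1 → L1 miss [-]
  5 | W B1 → L1 hit [D]
  6 | R B3 → L0 miss wb→B0 [-]
  7 | W B0 → L0 miss [D]
  8 | W B3 → L0 miss wb→B0 [D]
  9 | W B5 → L2 hit [D]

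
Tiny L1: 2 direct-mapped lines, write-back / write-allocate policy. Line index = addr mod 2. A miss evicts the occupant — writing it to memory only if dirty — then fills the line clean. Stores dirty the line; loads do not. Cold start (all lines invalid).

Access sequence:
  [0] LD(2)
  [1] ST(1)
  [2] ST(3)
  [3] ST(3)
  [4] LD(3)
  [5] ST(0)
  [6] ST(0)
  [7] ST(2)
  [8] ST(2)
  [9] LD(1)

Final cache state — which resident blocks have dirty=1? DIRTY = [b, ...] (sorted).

0: R B2 -> L0 miss  d=-]
1: W B1 -> L1 miss  d=D]
2: W B3 -> L1 miss wb->B1  d=D]
3: W B3 -> L1 hit  d=D]
4: R B3 -> L1 hit  d=D]
5: W B0 -> L0 miss  d=D]
6: W B0 -> L0 hit  d=D]
7: W B2 -> L0 miss wb->B0  d=D]
8: W B2 -> L0 hit  d=D]
9: R B1 -> L1 miss wb->B3  d=-]

DIRTY = [2]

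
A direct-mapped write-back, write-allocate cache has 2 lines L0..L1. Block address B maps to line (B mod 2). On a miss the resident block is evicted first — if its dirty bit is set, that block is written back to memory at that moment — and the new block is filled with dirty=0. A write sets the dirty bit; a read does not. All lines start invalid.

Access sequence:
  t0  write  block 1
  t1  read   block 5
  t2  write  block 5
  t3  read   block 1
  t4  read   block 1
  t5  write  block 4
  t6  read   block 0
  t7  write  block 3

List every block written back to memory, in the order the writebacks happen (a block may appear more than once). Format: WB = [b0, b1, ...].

WB = [1, 5, 4]

0: W B1 -> L1 miss  d=D]
1: R B5 -> L1 miss wb->B1  d=-]
2: W B5 -> L1 hit  d=D]
3: R B1 -> L1 miss wb->B5  d=-]
4: R B1 -> L1 hit  d=-]
5: W B4 -> L0 miss  d=D]
6: R B0 -> L0 miss wb->B4  d=-]
7: W B3 -> L1 miss  d=D]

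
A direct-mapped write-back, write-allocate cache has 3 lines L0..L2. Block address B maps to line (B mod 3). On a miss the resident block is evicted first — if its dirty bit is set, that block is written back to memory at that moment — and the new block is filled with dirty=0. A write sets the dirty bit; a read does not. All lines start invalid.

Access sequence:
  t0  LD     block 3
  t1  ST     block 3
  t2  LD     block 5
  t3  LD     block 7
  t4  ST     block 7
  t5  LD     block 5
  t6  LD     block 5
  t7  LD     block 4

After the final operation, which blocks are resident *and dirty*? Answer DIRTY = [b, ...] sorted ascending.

DIRTY = [3]

0: R B3 → L0 miss [-]
1: W B3 → L0 hit [D]
2: R B5 → L2 miss [-]
3: R B7 → L1 miss [-]
4: W B7 → L1 hit [D]
5: R B5 → L2 hit [-]
6: R B5 → L2 hit [-]
7: R B4 → L1 miss wb→B7 [-]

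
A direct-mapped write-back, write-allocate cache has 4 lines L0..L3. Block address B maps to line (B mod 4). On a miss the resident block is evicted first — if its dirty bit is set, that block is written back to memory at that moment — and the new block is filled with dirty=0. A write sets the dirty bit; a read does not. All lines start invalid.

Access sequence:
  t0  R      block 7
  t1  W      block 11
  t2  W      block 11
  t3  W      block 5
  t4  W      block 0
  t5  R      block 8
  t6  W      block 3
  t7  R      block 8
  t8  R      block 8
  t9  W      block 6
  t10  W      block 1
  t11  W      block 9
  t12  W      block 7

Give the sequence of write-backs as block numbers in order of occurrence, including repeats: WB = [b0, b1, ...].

WB = [0, 11, 5, 1, 3]

0: R B7 -> L3 miss  d=-]
1: W B11 -> L3 miss  d=D]
2: W B11 -> L3 hit  d=D]
3: W B5 -> L1 miss  d=D]
4: W B0 -> L0 miss  d=D]
5: R B8 -> L0 miss wb->B0  d=-]
6: W B3 -> L3 miss wb->B11  d=D]
7: R B8 -> L0 hit  d=-]
8: R B8 -> L0 hit  d=-]
9: W B6 -> L2 miss  d=D]
10: W B1 -> L1 miss wb->B5  d=D]
11: W B9 -> L1 miss wb->B1  d=D]
12: W B7 -> L3 miss wb->B3  d=D]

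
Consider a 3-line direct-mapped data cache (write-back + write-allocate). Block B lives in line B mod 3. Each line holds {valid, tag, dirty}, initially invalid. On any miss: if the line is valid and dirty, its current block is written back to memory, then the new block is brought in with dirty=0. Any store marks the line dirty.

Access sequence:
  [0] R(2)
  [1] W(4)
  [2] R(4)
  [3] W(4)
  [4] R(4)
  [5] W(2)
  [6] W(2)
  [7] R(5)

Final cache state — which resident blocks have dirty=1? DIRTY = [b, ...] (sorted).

DIRTY = [4]

0: R B2 -> L2 miss  d=-]
1: W B4 -> L1 miss  d=D]
2: R B4 -> L1 hit  d=D]
3: W B4 -> L1 hit  d=D]
4: R B4 -> L1 hit  d=D]
5: W B2 -> L2 hit  d=D]
6: W B2 -> L2 hit  d=D]
7: R B5 -> L2 miss wb->B2  d=-]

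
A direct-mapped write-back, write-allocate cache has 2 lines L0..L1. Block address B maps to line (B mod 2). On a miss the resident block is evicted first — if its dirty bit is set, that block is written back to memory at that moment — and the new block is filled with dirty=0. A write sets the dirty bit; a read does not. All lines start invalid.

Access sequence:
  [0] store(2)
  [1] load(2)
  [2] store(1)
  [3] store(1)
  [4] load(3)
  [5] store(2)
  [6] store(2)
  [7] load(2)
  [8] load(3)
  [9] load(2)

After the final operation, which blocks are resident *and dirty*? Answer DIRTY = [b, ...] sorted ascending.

  0 | W B2 → L0 miss [D]
  1 | R B2 → L0 hit [D]
  2 | W B1 → L1 miss [D]
  3 | W B1 → L1 hit [D]
  4 | R B3 → L1 miss wb→B1 [-]
  5 | W B2 → L0 hit [D]
  6 | W B2 → L0 hit [D]
  7 | R B2 → L0 hit [D]
  8 | R B3 → L1 hit [-]
  9 | R B2 → L0 hit [D]

DIRTY = [2]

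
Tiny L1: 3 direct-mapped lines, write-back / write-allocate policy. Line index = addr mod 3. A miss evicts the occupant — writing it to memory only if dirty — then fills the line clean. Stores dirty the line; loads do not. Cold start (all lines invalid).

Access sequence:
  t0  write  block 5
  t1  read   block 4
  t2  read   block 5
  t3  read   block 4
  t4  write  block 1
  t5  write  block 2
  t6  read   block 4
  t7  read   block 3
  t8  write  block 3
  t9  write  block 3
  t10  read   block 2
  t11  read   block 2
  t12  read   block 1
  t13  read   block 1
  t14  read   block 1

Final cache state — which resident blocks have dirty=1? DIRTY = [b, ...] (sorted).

0: W B5 -> L2 miss  d=D]
1: R B4 -> L1 miss  d=-]
2: R B5 -> L2 hit  d=D]
3: R B4 -> L1 hit  d=-]
4: W B1 -> L1 miss  d=D]
5: W B2 -> L2 miss wb->B5  d=D]
6: R B4 -> L1 miss wb->B1  d=-]
7: R B3 -> L0 miss  d=-]
8: W B3 -> L0 hit  d=D]
9: W B3 -> L0 hit  d=D]
10: R B2 -> L2 hit  d=D]
11: R B2 -> L2 hit  d=D]
12: R B1 -> L1 miss  d=-]
13: R B1 -> L1 hit  d=-]
14: R B1 -> L1 hit  d=-]

DIRTY = [2, 3]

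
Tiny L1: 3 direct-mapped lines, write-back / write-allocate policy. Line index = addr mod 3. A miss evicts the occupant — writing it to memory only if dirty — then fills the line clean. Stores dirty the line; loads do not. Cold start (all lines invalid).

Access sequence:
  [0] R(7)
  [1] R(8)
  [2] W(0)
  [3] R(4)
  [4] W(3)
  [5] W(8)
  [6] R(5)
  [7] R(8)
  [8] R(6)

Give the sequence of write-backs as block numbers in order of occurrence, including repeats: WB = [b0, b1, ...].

WB = [0, 8, 3]

0: R B7 → L1 miss [-]
1: R B8 → L2 miss [-]
2: W B0 → L0 miss [D]
3: R B4 → L1 miss [-]
4: W B3 → L0 miss wb→B0 [D]
5: W B8 → L2 hit [D]
6: R B5 → L2 miss wb→B8 [-]
7: R B8 → L2 miss [-]
8: R B6 → L0 miss wb→B3 [-]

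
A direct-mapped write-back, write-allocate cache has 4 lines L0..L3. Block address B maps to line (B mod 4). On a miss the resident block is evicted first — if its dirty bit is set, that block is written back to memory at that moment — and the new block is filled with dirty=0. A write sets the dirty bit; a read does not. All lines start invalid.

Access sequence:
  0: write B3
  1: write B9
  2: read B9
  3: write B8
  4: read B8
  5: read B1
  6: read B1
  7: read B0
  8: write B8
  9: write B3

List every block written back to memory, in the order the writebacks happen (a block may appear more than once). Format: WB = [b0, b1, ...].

WB = [9, 8]

0: W B3 → L3 miss [D]
1: W B9 → L1 miss [D]
2: R B9 → L1 hit [D]
3: W B8 → L0 miss [D]
4: R B8 → L0 hit [D]
5: R B1 → L1 miss wb→B9 [-]
6: R B1 → L1 hit [-]
7: R B0 → L0 miss wb→B8 [-]
8: W B8 → L0 miss [D]
9: W B3 → L3 hit [D]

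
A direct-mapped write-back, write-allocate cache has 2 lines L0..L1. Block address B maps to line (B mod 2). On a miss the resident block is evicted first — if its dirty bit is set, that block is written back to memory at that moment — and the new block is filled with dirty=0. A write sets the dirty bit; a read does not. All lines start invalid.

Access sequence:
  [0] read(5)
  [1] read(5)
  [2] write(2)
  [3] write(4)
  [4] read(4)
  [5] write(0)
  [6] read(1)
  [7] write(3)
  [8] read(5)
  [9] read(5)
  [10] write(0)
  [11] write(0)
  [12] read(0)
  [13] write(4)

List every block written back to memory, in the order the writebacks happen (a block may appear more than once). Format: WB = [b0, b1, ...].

0: R B5 -> L1 miss  d=-]
1: R B5 -> L1 hit  d=-]
2: W B2 -> L0 miss  d=D]
3: W B4 -> L0 miss wb->B2  d=D]
4: R B4 -> L0 hit  d=D]
5: W B0 -> L0 miss wb->B4  d=D]
6: R B1 -> L1 miss  d=-]
7: W B3 -> L1 miss  d=D]
8: R B5 -> L1 miss wb->B3  d=-]
9: R B5 -> L1 hit  d=-]
10: W B0 -> L0 hit  d=D]
11: W B0 -> L0 hit  d=D]
12: R B0 -> L0 hit  d=D]
13: W B4 -> L0 miss wb->B0  d=D]

WB = [2, 4, 3, 0]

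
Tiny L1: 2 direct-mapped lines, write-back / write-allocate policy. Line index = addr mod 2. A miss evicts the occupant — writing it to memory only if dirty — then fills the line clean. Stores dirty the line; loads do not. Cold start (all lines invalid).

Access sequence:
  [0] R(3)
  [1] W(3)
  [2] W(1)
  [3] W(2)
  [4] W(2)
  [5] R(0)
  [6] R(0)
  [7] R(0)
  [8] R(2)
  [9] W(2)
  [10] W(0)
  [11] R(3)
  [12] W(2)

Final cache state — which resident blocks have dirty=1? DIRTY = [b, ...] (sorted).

0: R B3 → L1 miss [-]
1: W B3 → L1 hit [D]
2: W B1 → L1 miss wb→B3 [D]
3: W B2 → L0 miss [D]
4: W B2 → L0 hit [D]
5: R B0 → L0 miss wb→B2 [-]
6: R B0 → L0 hit [-]
7: R B0 → L0 hit [-]
8: R B2 → L0 miss [-]
9: W B2 → L0 hit [D]
10: W B0 → L0 miss wb→B2 [D]
11: R B3 → L1 miss wb→B1 [-]
12: W B2 → L0 miss wb→B0 [D]

DIRTY = [2]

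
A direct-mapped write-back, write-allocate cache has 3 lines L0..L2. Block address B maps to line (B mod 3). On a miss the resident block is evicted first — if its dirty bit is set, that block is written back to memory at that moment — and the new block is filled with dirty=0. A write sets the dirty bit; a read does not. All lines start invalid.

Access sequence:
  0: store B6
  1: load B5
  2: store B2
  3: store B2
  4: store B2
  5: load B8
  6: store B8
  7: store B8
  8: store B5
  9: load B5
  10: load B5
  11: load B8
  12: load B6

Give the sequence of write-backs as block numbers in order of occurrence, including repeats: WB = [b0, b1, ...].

  0 | W B6 → L0 miss [D]
  1 | R B5 → L2 miss [-]
  2 | W B2 → L2 miss [D]
  3 | W B2 → L2 hit [D]
  4 | W B2 → L2 hit [D]
  5 | R B8 → L2 miss wb→B2 [-]
  6 | W B8 → L2 hit [D]
  7 | W B8 → L2 hit [D]
  8 | W B5 → L2 miss wb→B8 [D]
  9 | R B5 → L2 hit [D]
  10 | R B5 → L2 hit [D]
  11 | R B8 → L2 miss wb→B5 [-]
  12 | R B6 → L0 hit [D]

WB = [2, 8, 5]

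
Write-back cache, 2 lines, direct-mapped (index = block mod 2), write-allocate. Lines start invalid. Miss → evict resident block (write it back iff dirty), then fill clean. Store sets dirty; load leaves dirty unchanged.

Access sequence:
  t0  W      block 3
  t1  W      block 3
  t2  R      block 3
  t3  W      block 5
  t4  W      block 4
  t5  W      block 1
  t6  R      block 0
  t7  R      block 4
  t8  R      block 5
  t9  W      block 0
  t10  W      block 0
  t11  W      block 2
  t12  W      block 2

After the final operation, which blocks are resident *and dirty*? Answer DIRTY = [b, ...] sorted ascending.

0: W B3 -> L1 miss  d=D]
1: W B3 -> L1 hit  d=D]
2: R B3 -> L1 hit  d=D]
3: W B5 -> L1 miss wb->B3  d=D]
4: W B4 -> L0 miss  d=D]
5: W B1 -> L1 miss wb->B5  d=D]
6: R B0 -> L0 miss wb->B4  d=-]
7: R B4 -> L0 miss  d=-]
8: R B5 -> L1 miss wb->B1  d=-]
9: W B0 -> L0 miss  d=D]
10: W B0 -> L0 hit  d=D]
11: W B2 -> L0 miss wb->B0  d=D]
12: W B2 -> L0 hit  d=D]

DIRTY = [2]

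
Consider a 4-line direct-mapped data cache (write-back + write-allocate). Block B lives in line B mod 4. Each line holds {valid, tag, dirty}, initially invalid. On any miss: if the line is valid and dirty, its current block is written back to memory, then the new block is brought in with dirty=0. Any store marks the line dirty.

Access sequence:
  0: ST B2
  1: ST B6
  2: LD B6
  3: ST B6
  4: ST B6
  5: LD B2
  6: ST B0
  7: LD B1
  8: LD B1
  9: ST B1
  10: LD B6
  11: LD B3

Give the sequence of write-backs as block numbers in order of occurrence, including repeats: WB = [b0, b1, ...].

WB = [2, 6]

0: W B2 -> L2 miss  d=D]
1: W B6 -> L2 miss wb->B2  d=D]
2: R B6 -> L2 hit  d=D]
3: W B6 -> L2 hit  d=D]
4: W B6 -> L2 hit  d=D]
5: R B2 -> L2 miss wb->B6  d=-]
6: W B0 -> L0 miss  d=D]
7: R B1 -> L1 miss  d=-]
8: R B1 -> L1 hit  d=-]
9: W B1 -> L1 hit  d=D]
10: R B6 -> L2 miss  d=-]
11: R B3 -> L3 miss  d=-]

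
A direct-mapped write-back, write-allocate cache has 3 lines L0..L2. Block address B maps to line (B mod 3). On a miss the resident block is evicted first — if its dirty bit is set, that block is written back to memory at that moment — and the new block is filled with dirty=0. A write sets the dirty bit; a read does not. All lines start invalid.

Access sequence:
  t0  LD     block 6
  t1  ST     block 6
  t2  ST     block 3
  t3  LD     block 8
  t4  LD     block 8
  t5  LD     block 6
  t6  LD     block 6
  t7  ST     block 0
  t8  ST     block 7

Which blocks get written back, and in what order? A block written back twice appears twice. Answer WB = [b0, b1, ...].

WB = [6, 3]

  0 | R B6 → L0 miss [-]
  1 | W B6 → L0 hit [D]
  2 | W B3 → L0 miss wb→B6 [D]
  3 | R B8 → L2 miss [-]
  4 | R B8 → L2 hit [-]
  5 | R B6 → L0 miss wb→B3 [-]
  6 | R B6 → L0 hit [-]
  7 | W B0 → L0 miss [D]
  8 | W B7 → L1 miss [D]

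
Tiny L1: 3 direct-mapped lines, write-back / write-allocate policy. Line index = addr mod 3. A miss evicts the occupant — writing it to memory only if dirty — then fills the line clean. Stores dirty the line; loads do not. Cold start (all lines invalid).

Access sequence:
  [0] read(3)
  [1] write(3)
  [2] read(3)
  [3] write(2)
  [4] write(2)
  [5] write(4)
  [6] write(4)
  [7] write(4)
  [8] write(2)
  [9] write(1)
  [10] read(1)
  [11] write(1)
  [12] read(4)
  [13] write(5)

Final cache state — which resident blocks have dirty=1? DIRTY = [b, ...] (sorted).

0: R B3 → L0 miss [-]
1: W B3 → L0 hit [D]
2: R B3 → L0 hit [D]
3: W B2 → L2 miss [D]
4: W B2 → L2 hit [D]
5: W B4 → L1 miss [D]
6: W B4 → L1 hit [D]
7: W B4 → L1 hit [D]
8: W B2 → L2 hit [D]
9: W B1 → L1 miss wb→B4 [D]
10: R B1 → L1 hit [D]
11: W B1 → L1 hit [D]
12: R B4 → L1 miss wb→B1 [-]
13: W B5 → L2 miss wb→B2 [D]

DIRTY = [3, 5]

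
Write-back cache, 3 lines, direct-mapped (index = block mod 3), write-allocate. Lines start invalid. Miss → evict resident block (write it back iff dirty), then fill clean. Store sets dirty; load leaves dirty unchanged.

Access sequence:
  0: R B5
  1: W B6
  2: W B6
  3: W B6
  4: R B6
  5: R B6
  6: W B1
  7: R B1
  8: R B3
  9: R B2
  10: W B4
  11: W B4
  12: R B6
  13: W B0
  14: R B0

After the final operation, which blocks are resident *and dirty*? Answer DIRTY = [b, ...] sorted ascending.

DIRTY = [0, 4]

  0 | R B5 → L2 miss [-]
  1 | W B6 → L0 miss [D]
  2 | W B6 → L0 hit [D]
  3 | W B6 → L0 hit [D]
  4 | R B6 → L0 hit [D]
  5 | R B6 → L0 hit [D]
  6 | W B1 → L1 miss [D]
  7 | R B1 → L1 hit [D]
  8 | R B3 → L0 miss wb→B6 [-]
  9 | R B2 → L2 miss [-]
  10 | W B4 → L1 miss wb→B1 [D]
  11 | W B4 → L1 hit [D]
  12 | R B6 → L0 miss [-]
  13 | W B0 → L0 miss [D]
  14 | R B0 → L0 hit [D]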